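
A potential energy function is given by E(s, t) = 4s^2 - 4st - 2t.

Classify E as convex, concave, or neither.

neither

E is quadratic, so its Hessian is the constant matrix H = [[8, -4], [-4, 0]].
det(H) = -16, tr(H) = 8.
det(H) < 0, so H is indefinite: neither convex nor concave.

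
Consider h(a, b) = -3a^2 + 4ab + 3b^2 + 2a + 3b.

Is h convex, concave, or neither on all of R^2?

h is quadratic, so its Hessian is the constant matrix H = [[-6, 4], [4, 6]].
det(H) = -52, tr(H) = 0.
det(H) < 0, so H is indefinite: neither convex nor concave.

neither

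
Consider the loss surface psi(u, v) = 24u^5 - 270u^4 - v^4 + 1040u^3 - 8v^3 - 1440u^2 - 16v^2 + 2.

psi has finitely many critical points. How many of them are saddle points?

6

psi separates as a function of u plus a function of v, so ∇psi=0 decouples.
∂psi/∂u = 120u(u - 4)(u - 3)(u - 2) = 0 at u ∈ {0, 2, 3, 4}; ∂psi/∂v = -4v(v + 2)(v + 4) = 0 at v ∈ {-4, -2, 0}.
The Hessian is diagonal: diag(psi_uu, psi_vv). Second derivatives: psi_uu(0)=-2880, psi_uu(2)=480, psi_uu(3)=-360, psi_uu(4)=960; psi_vv(-4)=-32, psi_vv(-2)=16, psi_vv(0)=-32.
Saddle points occur where the two diagonal entries have opposite signs: (0, -2), (2, -4), (2, 0), (3, -2), (4, -4), (4, 0). Count: 6.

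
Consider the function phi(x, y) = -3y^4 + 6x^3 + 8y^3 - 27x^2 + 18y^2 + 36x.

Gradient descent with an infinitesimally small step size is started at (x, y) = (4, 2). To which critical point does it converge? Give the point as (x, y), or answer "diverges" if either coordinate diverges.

(2, 0)

phi is separable, so gradient descent decouples: x follows -∂phi/∂x, y follows -∂phi/∂y.
∂phi/∂x = 18(x - 2)(x - 1); at x=4 this is 108, so x decreases.
∂phi/∂y = -12y(y - 3)(y + 1); at y=2 this is 72, so y decreases.
x converges to its nearest critical value 2 (a local min of the x-part); y converges to 0. The iterate converges to (2, 0).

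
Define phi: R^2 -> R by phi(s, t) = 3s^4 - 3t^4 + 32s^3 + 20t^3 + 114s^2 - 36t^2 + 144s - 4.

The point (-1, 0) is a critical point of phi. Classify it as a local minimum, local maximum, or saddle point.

The mixed partial ∂²phi/∂s∂t is 0, so the Hessian at any point is diag(phi_ss, phi_tt) = diag(12(3s^2 + 16s + 19), 12(-3t^2 + 10t - 6)).
At (-1, 0): H = diag(72, -72).
The eigenvalues have opposite signs, so H is indefinite: a saddle point.

saddle point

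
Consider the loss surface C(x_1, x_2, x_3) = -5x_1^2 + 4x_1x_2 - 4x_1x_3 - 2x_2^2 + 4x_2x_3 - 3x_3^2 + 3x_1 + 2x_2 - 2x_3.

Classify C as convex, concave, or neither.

C is quadratic, so its Hessian is the constant matrix H = [[-10, 4, -4], [4, -4, 4], [-4, 4, -6]].
Leading principal minors: -10, 24, -48.
Signs alternate −, +, − ⇒ H ≺ 0 ⇒ concave.

concave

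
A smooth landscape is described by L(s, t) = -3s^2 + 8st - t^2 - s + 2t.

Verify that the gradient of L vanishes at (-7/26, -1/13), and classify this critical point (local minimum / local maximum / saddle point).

∇L = (-6s + 8t - 1, 8s - 2t + 2); substituting (-7/26, -1/13) gives ∇L = (0, 0), so (-7/26, -1/13) is indeed a critical point.
The Hessian of L is constant: H = [[-6, 8], [8, -2]].
det(H) = (-6)·(-2) − 8² = -52.
Since det(H) < 0, H is indefinite and the critical point is a saddle point.

saddle point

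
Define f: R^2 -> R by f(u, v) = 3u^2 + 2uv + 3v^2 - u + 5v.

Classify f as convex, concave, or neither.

convex

f is quadratic, so its Hessian is the constant matrix H = [[6, 2], [2, 6]].
det(H) = 32, tr(H) = 12.
det(H) > 0 and tr(H) > 0, so H is positive definite everywhere: convex.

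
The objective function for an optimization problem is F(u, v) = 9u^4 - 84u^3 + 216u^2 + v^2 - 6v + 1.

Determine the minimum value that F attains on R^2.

F(u,v) separates as P(u) + Q(v) + 1, so its minimum is min P + min Q + 1.
P'(u) = 36u(u - 4)(u - 3) vanishes at u ∈ {0, 3, 4}; Q'(v) = 2v - 6 vanishes at v ∈ {3}.
Local minima of P (where P''>0): P(0)=0, P(4)=384. Local minima of Q: Q(3)=-9.
So the global minimum of F is P(0) + Q(3) + 1 = 0 − 9 + 1 = -8, attained at (0, 3).

-8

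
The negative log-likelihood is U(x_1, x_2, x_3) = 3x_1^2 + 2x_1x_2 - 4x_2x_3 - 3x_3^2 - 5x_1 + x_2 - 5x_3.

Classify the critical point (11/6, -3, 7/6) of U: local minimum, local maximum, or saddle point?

The Hessian is constant: H = [[6, 2, 0], [2, 0, -4], [0, -4, -6]].
Leading principal minors: Δ₁ = 6, Δ₂ = -4, Δ₃ = -72.
The minors fit neither the all-positive nor the alternating-sign pattern, so H is indefinite: a saddle point.

saddle point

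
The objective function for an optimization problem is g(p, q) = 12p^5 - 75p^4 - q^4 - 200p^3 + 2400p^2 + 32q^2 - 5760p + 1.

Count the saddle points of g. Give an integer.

g separates as a function of p plus a function of q, so ∇g=0 decouples.
∂g/∂p = 60(p - 4)(p - 3)(p - 2)(p + 4) = 0 at p ∈ {-4, 2, 3, 4}; ∂g/∂q = -4q(q - 4)(q + 4) = 0 at q ∈ {-4, 0, 4}.
The Hessian is diagonal: diag(g_pp, g_qq). Second derivatives: g_pp(-4)=-20160, g_pp(2)=720, g_pp(3)=-420, g_pp(4)=960; g_qq(-4)=-128, g_qq(0)=64, g_qq(4)=-128.
Saddle points occur where the two diagonal entries have opposite signs: (-4, 0), (2, -4), (2, 4), (3, 0), (4, -4), (4, 4). Count: 6.

6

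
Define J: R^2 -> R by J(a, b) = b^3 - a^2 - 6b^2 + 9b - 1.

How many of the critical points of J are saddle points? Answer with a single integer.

1

J separates as a function of a plus a function of b, so ∇J=0 decouples.
∂J/∂a = -2a = 0 at a ∈ {0}; ∂J/∂b = 3(b - 3)(b - 1) = 0 at b ∈ {1, 3}.
The Hessian is diagonal: diag(J_aa, J_bb). Second derivatives: J_aa(0)=-2; J_bb(1)=-6, J_bb(3)=6.
Saddle points occur where the two diagonal entries have opposite signs: (0, 3). Count: 1.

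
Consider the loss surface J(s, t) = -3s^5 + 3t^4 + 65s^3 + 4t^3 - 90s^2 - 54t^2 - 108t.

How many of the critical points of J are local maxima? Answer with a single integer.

J separates as a function of s plus a function of t, so ∇J=0 decouples.
∂J/∂s = -15s(s - 3)(s - 1)(s + 4) = 0 at s ∈ {-4, 0, 1, 3}; ∂J/∂t = 12(t - 3)(t + 1)(t + 3) = 0 at t ∈ {-3, -1, 3}.
The Hessian is diagonal: diag(J_ss, J_tt). Second derivatives: J_ss(-4)=2100, J_ss(0)=-180, J_ss(1)=150, J_ss(3)=-630; J_tt(-3)=144, J_tt(-1)=-96, J_tt(3)=288.
Local maxima occur where both diagonal entries negative: (0, -1), (3, -1). Count: 2.

2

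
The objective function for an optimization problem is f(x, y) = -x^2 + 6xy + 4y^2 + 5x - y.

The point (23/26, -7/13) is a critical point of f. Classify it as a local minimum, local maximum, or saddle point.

The Hessian of f is constant: H = [[-2, 6], [6, 8]].
det(H) = (-2)·8 − 6² = -52.
Since det(H) < 0, H is indefinite and the critical point is a saddle point.

saddle point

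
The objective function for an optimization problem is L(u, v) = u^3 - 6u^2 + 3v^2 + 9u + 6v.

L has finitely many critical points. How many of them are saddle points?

1

L separates as a function of u plus a function of v, so ∇L=0 decouples.
∂L/∂u = 3(u - 3)(u - 1) = 0 at u ∈ {1, 3}; ∂L/∂v = 6(v + 1) = 0 at v ∈ {-1}.
The Hessian is diagonal: diag(L_uu, L_vv). Second derivatives: L_uu(1)=-6, L_uu(3)=6; L_vv(-1)=6.
Saddle points occur where the two diagonal entries have opposite signs: (1, -1). Count: 1.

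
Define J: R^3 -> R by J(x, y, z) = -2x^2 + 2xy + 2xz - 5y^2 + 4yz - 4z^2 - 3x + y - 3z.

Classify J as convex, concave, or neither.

concave

J is quadratic, so its Hessian is the constant matrix H = [[-4, 2, 2], [2, -10, 4], [2, 4, -8]].
Leading principal minors: -4, 36, -152.
Signs alternate −, +, − ⇒ H ≺ 0 ⇒ concave.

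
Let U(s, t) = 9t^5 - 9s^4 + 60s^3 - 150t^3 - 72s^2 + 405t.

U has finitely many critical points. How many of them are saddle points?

U separates as a function of s plus a function of t, so ∇U=0 decouples.
∂U/∂s = -36s(s - 4)(s - 1) = 0 at s ∈ {0, 1, 4}; ∂U/∂t = 45(t - 3)(t - 1)(t + 1)(t + 3) = 0 at t ∈ {-3, -1, 1, 3}.
The Hessian is diagonal: diag(U_ss, U_tt). Second derivatives: U_ss(0)=-144, U_ss(1)=108, U_ss(4)=-432; U_tt(-3)=-2160, U_tt(-1)=720, U_tt(1)=-720, U_tt(3)=2160.
Saddle points occur where the two diagonal entries have opposite signs: (0, -1), (0, 3), (1, -3), (1, 1), (4, -1), (4, 3). Count: 6.

6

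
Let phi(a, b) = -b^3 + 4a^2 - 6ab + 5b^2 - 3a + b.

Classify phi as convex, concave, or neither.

neither

The term -b^3 is cubic, so the Hessian is not constant.
∂²phi/∂b² = -6b + 10, which takes both signs as b varies (negative for sufficiently large b). A diagonal entry of the Hessian changing sign means the Hessian is neither positive- nor negative-semidefinite on all of R^2.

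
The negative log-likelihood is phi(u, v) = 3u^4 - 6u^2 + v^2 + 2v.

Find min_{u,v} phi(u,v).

phi(u,v) separates as P(u) + Q(v), so its minimum is min P + min Q.
P'(u) = 12u(u - 1)(u + 1) vanishes at u ∈ {-1, 0, 1}; Q'(v) = 2v + 2 vanishes at v ∈ {-1}.
Local minima of P (where P''>0): P(-1)=-3, P(1)=-3. Local minima of Q: Q(-1)=-1.
So the global minimum of phi is P(-1) + Q(-1) = -3 − 1 = -4, attained at (-1, -1).

-4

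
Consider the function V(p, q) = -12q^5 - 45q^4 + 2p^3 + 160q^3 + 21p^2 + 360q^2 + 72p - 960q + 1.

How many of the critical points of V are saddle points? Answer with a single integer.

V separates as a function of p plus a function of q, so ∇V=0 decouples.
∂V/∂p = 6(p + 3)(p + 4) = 0 at p ∈ {-4, -3}; ∂V/∂q = -60(q - 2)(q - 1)(q + 2)(q + 4) = 0 at q ∈ {-4, -2, 1, 2}.
The Hessian is diagonal: diag(V_pp, V_qq). Second derivatives: V_pp(-4)=-6, V_pp(-3)=6; V_qq(-4)=3600, V_qq(-2)=-1440, V_qq(1)=900, V_qq(2)=-1440.
Saddle points occur where the two diagonal entries have opposite signs: (-4, -4), (-4, 1), (-3, -2), (-3, 2). Count: 4.

4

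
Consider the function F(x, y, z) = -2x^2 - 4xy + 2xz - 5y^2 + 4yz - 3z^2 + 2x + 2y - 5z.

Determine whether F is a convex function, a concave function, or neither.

F is quadratic, so its Hessian is the constant matrix H = [[-4, -4, 2], [-4, -10, 4], [2, 4, -6]].
Leading principal minors: -4, 24, -104.
Signs alternate −, +, − ⇒ H ≺ 0 ⇒ concave.

concave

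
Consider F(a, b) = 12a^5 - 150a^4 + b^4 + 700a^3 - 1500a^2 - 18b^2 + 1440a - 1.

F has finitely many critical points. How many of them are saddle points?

6

F separates as a function of a plus a function of b, so ∇F=0 decouples.
∂F/∂a = 60(a - 4)(a - 3)(a - 2)(a - 1) = 0 at a ∈ {1, 2, 3, 4}; ∂F/∂b = 4b(b - 3)(b + 3) = 0 at b ∈ {-3, 0, 3}.
The Hessian is diagonal: diag(F_aa, F_bb). Second derivatives: F_aa(1)=-360, F_aa(2)=120, F_aa(3)=-120, F_aa(4)=360; F_bb(-3)=72, F_bb(0)=-36, F_bb(3)=72.
Saddle points occur where the two diagonal entries have opposite signs: (1, -3), (1, 3), (2, 0), (3, -3), (3, 3), (4, 0). Count: 6.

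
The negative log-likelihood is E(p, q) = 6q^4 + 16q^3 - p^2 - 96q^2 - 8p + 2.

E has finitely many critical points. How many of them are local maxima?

E separates as a function of p plus a function of q, so ∇E=0 decouples.
∂E/∂p = -2(p + 4) = 0 at p ∈ {-4}; ∂E/∂q = 24q(q - 2)(q + 4) = 0 at q ∈ {-4, 0, 2}.
The Hessian is diagonal: diag(E_pp, E_qq). Second derivatives: E_pp(-4)=-2; E_qq(-4)=576, E_qq(0)=-192, E_qq(2)=288.
Local maxima occur where both diagonal entries negative: (-4, 0). Count: 1.

1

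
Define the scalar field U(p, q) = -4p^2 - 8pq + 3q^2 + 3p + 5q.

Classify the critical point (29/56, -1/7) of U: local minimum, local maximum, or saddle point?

saddle point

The Hessian of U is constant: H = [[-8, -8], [-8, 6]].
det(H) = (-8)·6 − (-8)² = -112.
Since det(H) < 0, H is indefinite and the critical point is a saddle point.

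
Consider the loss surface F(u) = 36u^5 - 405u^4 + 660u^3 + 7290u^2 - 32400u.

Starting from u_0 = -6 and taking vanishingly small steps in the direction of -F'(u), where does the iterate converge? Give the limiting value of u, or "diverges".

diverges

F'(u) = 180(u - 5)(u - 4)(u - 3)(u + 3), so F'(-6) = 534600.
Gradient descent moves in the -F' direction, i.e. u is decreasing.
There is no critical point below u=-6, and F' keeps the same sign, so the iterate runs off to −∞.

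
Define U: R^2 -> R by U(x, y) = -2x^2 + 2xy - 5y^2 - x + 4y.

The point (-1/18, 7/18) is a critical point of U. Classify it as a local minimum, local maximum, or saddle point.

The Hessian of U is constant: H = [[-4, 2], [2, -10]].
det(H) = (-4)·(-10) − 2² = 36.
det(H) > 0 and tr(H) = -14 < 0, so H is negative definite and the point is a local maximum.

local maximum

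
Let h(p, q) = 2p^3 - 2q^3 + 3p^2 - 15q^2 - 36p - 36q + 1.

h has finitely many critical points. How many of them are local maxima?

h separates as a function of p plus a function of q, so ∇h=0 decouples.
∂h/∂p = 6(p - 2)(p + 3) = 0 at p ∈ {-3, 2}; ∂h/∂q = -6(q + 2)(q + 3) = 0 at q ∈ {-3, -2}.
The Hessian is diagonal: diag(h_pp, h_qq). Second derivatives: h_pp(-3)=-30, h_pp(2)=30; h_qq(-3)=6, h_qq(-2)=-6.
Local maxima occur where both diagonal entries negative: (-3, -2). Count: 1.

1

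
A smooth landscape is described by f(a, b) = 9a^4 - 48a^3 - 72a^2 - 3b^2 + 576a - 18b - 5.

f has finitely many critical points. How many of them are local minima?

f separates as a function of a plus a function of b, so ∇f=0 decouples.
∂f/∂a = 36(a - 4)(a - 2)(a + 2) = 0 at a ∈ {-2, 2, 4}; ∂f/∂b = -6(b + 3) = 0 at b ∈ {-3}.
The Hessian is diagonal: diag(f_aa, f_bb). Second derivatives: f_aa(-2)=864, f_aa(2)=-288, f_aa(4)=432; f_bb(-3)=-6.
Local minima occur where both diagonal entries positive: none. Count: 0.

0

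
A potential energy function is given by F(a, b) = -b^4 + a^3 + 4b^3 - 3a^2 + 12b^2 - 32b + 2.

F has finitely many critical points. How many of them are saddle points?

F separates as a function of a plus a function of b, so ∇F=0 decouples.
∂F/∂a = 3a(a - 2) = 0 at a ∈ {0, 2}; ∂F/∂b = -4(b - 4)(b - 1)(b + 2) = 0 at b ∈ {-2, 1, 4}.
The Hessian is diagonal: diag(F_aa, F_bb). Second derivatives: F_aa(0)=-6, F_aa(2)=6; F_bb(-2)=-72, F_bb(1)=36, F_bb(4)=-72.
Saddle points occur where the two diagonal entries have opposite signs: (0, 1), (2, -2), (2, 4). Count: 3.

3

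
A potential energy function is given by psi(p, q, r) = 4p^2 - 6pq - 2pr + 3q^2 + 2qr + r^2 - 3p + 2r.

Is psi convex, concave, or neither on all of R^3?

psi is quadratic, so its Hessian is the constant matrix H = [[8, -6, -2], [-6, 6, 2], [-2, 2, 2]].
Leading principal minors: 8, 12, 16.
All positive ⇒ H ≻ 0 ⇒ convex.

convex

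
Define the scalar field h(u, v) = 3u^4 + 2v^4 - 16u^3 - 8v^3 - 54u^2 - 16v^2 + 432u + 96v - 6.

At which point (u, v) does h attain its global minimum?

(-3, -2)

h(u,v) separates as P(u) + Q(v) − 6, so its minimum is min P + min Q − 6.
P'(u) = 12(u - 4)(u - 3)(u + 3) vanishes at u ∈ {-3, 3, 4}; Q'(v) = 8(v - 3)(v - 2)(v + 2) vanishes at v ∈ {-2, 2, 3}.
Local minima of P (where P''>0): P(-3)=-1107, P(4)=608. Local minima of Q: Q(-2)=-160, Q(3)=90.
So the global minimum of h is P(-3) + Q(-2) − 6 = -1107 − 160 − 6 = -1273, attained at (-3, -2).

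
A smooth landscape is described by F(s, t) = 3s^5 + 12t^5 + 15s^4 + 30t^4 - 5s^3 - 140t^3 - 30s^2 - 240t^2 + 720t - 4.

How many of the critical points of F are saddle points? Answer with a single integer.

F separates as a function of s plus a function of t, so ∇F=0 decouples.
∂F/∂s = 15s(s - 1)(s + 1)(s + 4) = 0 at s ∈ {-4, -1, 0, 1}; ∂F/∂t = 60(t - 2)(t - 1)(t + 2)(t + 3) = 0 at t ∈ {-3, -2, 1, 2}.
The Hessian is diagonal: diag(F_ss, F_tt). Second derivatives: F_ss(-4)=-900, F_ss(-1)=90, F_ss(0)=-60, F_ss(1)=150; F_tt(-3)=-1200, F_tt(-2)=720, F_tt(1)=-720, F_tt(2)=1200.
Saddle points occur where the two diagonal entries have opposite signs: (-4, -2), (-4, 2), (-1, -3), (-1, 1), (0, -2), (0, 2), (1, -3), (1, 1). Count: 8.

8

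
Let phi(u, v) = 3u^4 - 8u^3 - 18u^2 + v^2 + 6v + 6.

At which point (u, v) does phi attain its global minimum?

phi(u,v) separates as P(u) + Q(v) + 6, so its minimum is min P + min Q + 6.
P'(u) = 12u(u - 3)(u + 1) vanishes at u ∈ {-1, 0, 3}; Q'(v) = 2v + 6 vanishes at v ∈ {-3}.
Local minima of P (where P''>0): P(-1)=-7, P(3)=-135. Local minima of Q: Q(-3)=-9.
So the global minimum of phi is P(3) + Q(-3) + 6 = -135 − 9 + 6 = -138, attained at (3, -3).

(3, -3)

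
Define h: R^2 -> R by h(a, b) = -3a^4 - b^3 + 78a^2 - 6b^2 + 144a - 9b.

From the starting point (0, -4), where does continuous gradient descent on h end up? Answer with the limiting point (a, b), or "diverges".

h is separable, so gradient descent decouples: a follows -∂h/∂a, b follows -∂h/∂b.
∂h/∂a = -12(a - 4)(a + 1)(a + 3); at a=0 this is 144, so a decreases.
∂h/∂b = -3(b + 1)(b + 3); at b=-4 this is -9, so b increases.
a converges to its nearest critical value -1 (a local min of the a-part); b converges to -3. The iterate converges to (-1, -3).

(-1, -3)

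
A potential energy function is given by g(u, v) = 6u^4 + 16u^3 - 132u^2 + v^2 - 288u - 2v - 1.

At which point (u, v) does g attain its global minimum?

g(u,v) separates as P(u) + Q(v) − 1, so its minimum is min P + min Q − 1.
P'(u) = 24(u - 3)(u + 1)(u + 4) vanishes at u ∈ {-4, -1, 3}; Q'(v) = 2v - 2 vanishes at v ∈ {1}.
Local minima of P (where P''>0): P(-4)=-448, P(3)=-1134. Local minima of Q: Q(1)=-1.
So the global minimum of g is P(3) + Q(1) − 1 = -1134 − 1 − 1 = -1136, attained at (3, 1).

(3, 1)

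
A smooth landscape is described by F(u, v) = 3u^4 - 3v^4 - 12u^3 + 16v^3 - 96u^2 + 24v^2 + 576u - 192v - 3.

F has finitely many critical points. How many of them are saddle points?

F separates as a function of u plus a function of v, so ∇F=0 decouples.
∂F/∂u = 12(u - 4)(u - 3)(u + 4) = 0 at u ∈ {-4, 3, 4}; ∂F/∂v = -12(v - 4)(v - 2)(v + 2) = 0 at v ∈ {-2, 2, 4}.
The Hessian is diagonal: diag(F_uu, F_vv). Second derivatives: F_uu(-4)=672, F_uu(3)=-84, F_uu(4)=96; F_vv(-2)=-288, F_vv(2)=96, F_vv(4)=-144.
Saddle points occur where the two diagonal entries have opposite signs: (-4, -2), (-4, 4), (3, 2), (4, -2), (4, 4). Count: 5.

5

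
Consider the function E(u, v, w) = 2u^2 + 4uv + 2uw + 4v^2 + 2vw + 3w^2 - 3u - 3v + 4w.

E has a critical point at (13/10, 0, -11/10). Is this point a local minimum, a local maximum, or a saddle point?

The Hessian is constant: H = [[4, 4, 2], [4, 8, 2], [2, 2, 6]].
Leading principal minors: Δ₁ = 4, Δ₂ = 16, Δ₃ = 80.
All leading minors are positive, so H is positive definite: a local minimum.

local minimum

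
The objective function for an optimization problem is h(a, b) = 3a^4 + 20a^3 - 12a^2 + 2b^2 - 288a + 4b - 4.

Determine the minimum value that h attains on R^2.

h(a,b) separates as P(a) + Q(b) − 4, so its minimum is min P + min Q − 4.
P'(a) = 12(a - 2)(a + 3)(a + 4) vanishes at a ∈ {-4, -3, 2}; Q'(b) = 4b + 4 vanishes at b ∈ {-1}.
Local minima of P (where P''>0): P(-4)=448, P(2)=-416. Local minima of Q: Q(-1)=-2.
So the global minimum of h is P(2) + Q(-1) − 4 = -416 − 2 − 4 = -422, attained at (2, -1).

-422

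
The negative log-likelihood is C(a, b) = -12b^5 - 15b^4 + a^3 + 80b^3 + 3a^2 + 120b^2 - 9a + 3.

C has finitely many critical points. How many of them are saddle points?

4

C separates as a function of a plus a function of b, so ∇C=0 decouples.
∂C/∂a = 3(a - 1)(a + 3) = 0 at a ∈ {-3, 1}; ∂C/∂b = -60b(b - 2)(b + 1)(b + 2) = 0 at b ∈ {-2, -1, 0, 2}.
The Hessian is diagonal: diag(C_aa, C_bb). Second derivatives: C_aa(-3)=-12, C_aa(1)=12; C_bb(-2)=480, C_bb(-1)=-180, C_bb(0)=240, C_bb(2)=-1440.
Saddle points occur where the two diagonal entries have opposite signs: (-3, -2), (-3, 0), (1, -1), (1, 2). Count: 4.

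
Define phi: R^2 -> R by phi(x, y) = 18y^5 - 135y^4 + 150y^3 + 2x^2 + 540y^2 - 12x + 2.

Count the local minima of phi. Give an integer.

2

phi separates as a function of x plus a function of y, so ∇phi=0 decouples.
∂phi/∂x = 4(x - 3) = 0 at x ∈ {3}; ∂phi/∂y = 90y(y - 4)(y - 3)(y + 1) = 0 at y ∈ {-1, 0, 3, 4}.
The Hessian is diagonal: diag(phi_xx, phi_yy). Second derivatives: phi_xx(3)=4; phi_yy(-1)=-1800, phi_yy(0)=1080, phi_yy(3)=-1080, phi_yy(4)=1800.
Local minima occur where both diagonal entries positive: (3, 0), (3, 4). Count: 2.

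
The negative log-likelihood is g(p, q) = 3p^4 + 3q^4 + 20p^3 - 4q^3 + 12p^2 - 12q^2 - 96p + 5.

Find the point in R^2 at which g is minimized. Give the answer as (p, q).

(1, 2)

g(p,q) separates as A(p) + B(q) + 5, so its minimum is min A + min B + 5.
A'(p) = 12(p - 1)(p + 2)(p + 4) vanishes at p ∈ {-4, -2, 1}; B'(q) = 12q(q - 2)(q + 1) vanishes at q ∈ {-1, 0, 2}.
Local minima of A (where A''>0): A(-4)=64, A(1)=-61. Local minima of B: B(-1)=-5, B(2)=-32.
So the global minimum of g is A(1) + B(2) + 5 = -61 − 32 + 5 = -88, attained at (1, 2).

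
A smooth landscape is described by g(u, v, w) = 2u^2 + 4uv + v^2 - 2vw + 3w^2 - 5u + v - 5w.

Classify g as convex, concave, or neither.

neither

g is quadratic, so its Hessian is the constant matrix H = [[4, 4, 0], [4, 2, -2], [0, -2, 6]].
Leading principal minors: 4, -8, -64.
Neither pattern holds ⇒ H is indefinite ⇒ neither convex nor concave.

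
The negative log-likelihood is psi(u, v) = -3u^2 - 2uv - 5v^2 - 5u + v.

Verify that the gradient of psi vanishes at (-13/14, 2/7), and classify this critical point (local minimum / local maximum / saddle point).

local maximum

∇psi = (-6u - 2v - 5, -2u - 10v + 1); substituting (-13/14, 2/7) gives ∇psi = (0, 0), so (-13/14, 2/7) is indeed a critical point.
The Hessian of psi is constant: H = [[-6, -2], [-2, -10]].
det(H) = (-6)·(-10) − (-2)² = 56.
det(H) > 0 and tr(H) = -16 < 0, so H is negative definite and the point is a local maximum.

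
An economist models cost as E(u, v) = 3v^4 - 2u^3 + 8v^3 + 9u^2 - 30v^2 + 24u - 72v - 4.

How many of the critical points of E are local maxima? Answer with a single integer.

1

E separates as a function of u plus a function of v, so ∇E=0 decouples.
∂E/∂u = -6(u - 4)(u + 1) = 0 at u ∈ {-1, 4}; ∂E/∂v = 12(v - 2)(v + 1)(v + 3) = 0 at v ∈ {-3, -1, 2}.
The Hessian is diagonal: diag(E_uu, E_vv). Second derivatives: E_uu(-1)=30, E_uu(4)=-30; E_vv(-3)=120, E_vv(-1)=-72, E_vv(2)=180.
Local maxima occur where both diagonal entries negative: (4, -1). Count: 1.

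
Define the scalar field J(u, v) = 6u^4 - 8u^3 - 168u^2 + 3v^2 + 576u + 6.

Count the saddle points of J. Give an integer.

J separates as a function of u plus a function of v, so ∇J=0 decouples.
∂J/∂u = 24(u - 3)(u - 2)(u + 4) = 0 at u ∈ {-4, 2, 3}; ∂J/∂v = 6v = 0 at v ∈ {0}.
The Hessian is diagonal: diag(J_uu, J_vv). Second derivatives: J_uu(-4)=1008, J_uu(2)=-144, J_uu(3)=168; J_vv(0)=6.
Saddle points occur where the two diagonal entries have opposite signs: (2, 0). Count: 1.

1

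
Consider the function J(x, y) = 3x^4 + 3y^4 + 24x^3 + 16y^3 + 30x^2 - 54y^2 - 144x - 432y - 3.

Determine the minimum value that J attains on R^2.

J(x,y) separates as P(x) + Q(y) − 3, so its minimum is min P + min Q − 3.
P'(x) = 12(x - 1)(x + 3)(x + 4) vanishes at x ∈ {-4, -3, 1}; Q'(y) = 12(y - 3)(y + 3)(y + 4) vanishes at y ∈ {-4, -3, 3}.
Local minima of P (where P''>0): P(-4)=288, P(1)=-87. Local minima of Q: Q(-4)=608, Q(3)=-1107.
So the global minimum of J is P(1) + Q(3) − 3 = -87 − 1107 − 3 = -1197, attained at (1, 3).

-1197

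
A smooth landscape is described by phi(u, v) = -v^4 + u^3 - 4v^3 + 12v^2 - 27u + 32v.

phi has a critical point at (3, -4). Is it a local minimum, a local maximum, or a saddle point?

saddle point

The mixed partial ∂²phi/∂u∂v is 0, so the Hessian at any point is diag(phi_uu, phi_vv) = diag(6u, 12(-v^2 - 2v + 2)).
At (3, -4): H = diag(18, -72).
The eigenvalues have opposite signs, so H is indefinite: a saddle point.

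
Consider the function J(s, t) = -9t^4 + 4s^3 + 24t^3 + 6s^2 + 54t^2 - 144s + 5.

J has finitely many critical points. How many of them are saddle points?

J separates as a function of s plus a function of t, so ∇J=0 decouples.
∂J/∂s = 12(s - 3)(s + 4) = 0 at s ∈ {-4, 3}; ∂J/∂t = -36t(t - 3)(t + 1) = 0 at t ∈ {-1, 0, 3}.
The Hessian is diagonal: diag(J_ss, J_tt). Second derivatives: J_ss(-4)=-84, J_ss(3)=84; J_tt(-1)=-144, J_tt(0)=108, J_tt(3)=-432.
Saddle points occur where the two diagonal entries have opposite signs: (-4, 0), (3, -1), (3, 3). Count: 3.

3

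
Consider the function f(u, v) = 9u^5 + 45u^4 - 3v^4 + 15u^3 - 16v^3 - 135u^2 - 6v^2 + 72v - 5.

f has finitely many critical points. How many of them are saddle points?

f separates as a function of u plus a function of v, so ∇f=0 decouples.
∂f/∂u = 45u(u - 1)(u + 2)(u + 3) = 0 at u ∈ {-3, -2, 0, 1}; ∂f/∂v = -12(v - 1)(v + 2)(v + 3) = 0 at v ∈ {-3, -2, 1}.
The Hessian is diagonal: diag(f_uu, f_vv). Second derivatives: f_uu(-3)=-540, f_uu(-2)=270, f_uu(0)=-270, f_uu(1)=540; f_vv(-3)=-48, f_vv(-2)=36, f_vv(1)=-144.
Saddle points occur where the two diagonal entries have opposite signs: (-3, -2), (-2, -3), (-2, 1), (0, -2), (1, -3), (1, 1). Count: 6.

6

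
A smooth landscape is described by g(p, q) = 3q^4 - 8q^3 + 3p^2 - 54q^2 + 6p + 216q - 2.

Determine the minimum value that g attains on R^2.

g(p,q) separates as A(p) + B(q) − 2, so its minimum is min A + min B − 2.
A'(p) = 6p + 6 vanishes at p ∈ {-1}; B'(q) = 12(q - 3)(q - 2)(q + 3) vanishes at q ∈ {-3, 2, 3}.
Local minima of A (where A''>0): A(-1)=-3. Local minima of B: B(-3)=-675, B(3)=189.
So the global minimum of g is A(-1) + B(-3) − 2 = -3 − 675 − 2 = -680, attained at (-1, -3).

-680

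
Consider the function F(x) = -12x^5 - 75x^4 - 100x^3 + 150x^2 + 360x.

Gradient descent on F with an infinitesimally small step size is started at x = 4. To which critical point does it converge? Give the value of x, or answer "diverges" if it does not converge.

diverges

F'(x) = -60(x - 1)(x + 1)(x + 2)(x + 3), so F'(4) = -37800.
Gradient descent moves in the -F' direction, i.e. x is increasing.
There is no critical point above x=4, and F' keeps the same sign, so the iterate runs off to +∞.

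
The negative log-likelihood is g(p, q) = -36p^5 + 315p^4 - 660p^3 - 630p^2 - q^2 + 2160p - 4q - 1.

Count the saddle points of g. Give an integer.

2

g separates as a function of p plus a function of q, so ∇g=0 decouples.
∂g/∂p = -180(p - 4)(p - 3)(p - 1)(p + 1) = 0 at p ∈ {-1, 1, 3, 4}; ∂g/∂q = -2(q + 2) = 0 at q ∈ {-2}.
The Hessian is diagonal: diag(g_pp, g_qq). Second derivatives: g_pp(-1)=7200, g_pp(1)=-2160, g_pp(3)=1440, g_pp(4)=-2700; g_qq(-2)=-2.
Saddle points occur where the two diagonal entries have opposite signs: (-1, -2), (3, -2). Count: 2.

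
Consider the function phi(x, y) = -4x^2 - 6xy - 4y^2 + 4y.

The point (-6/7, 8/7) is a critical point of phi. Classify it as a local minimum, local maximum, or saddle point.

The Hessian of phi is constant: H = [[-8, -6], [-6, -8]].
det(H) = (-8)·(-8) − (-6)² = 28.
det(H) > 0 and tr(H) = -16 < 0, so H is negative definite and the point is a local maximum.

local maximum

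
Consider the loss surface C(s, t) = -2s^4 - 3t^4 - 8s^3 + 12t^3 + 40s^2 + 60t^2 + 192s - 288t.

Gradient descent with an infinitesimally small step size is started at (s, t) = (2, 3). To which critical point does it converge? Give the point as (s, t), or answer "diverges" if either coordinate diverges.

C is separable, so gradient descent decouples: s follows -∂C/∂s, t follows -∂C/∂t.
∂C/∂s = -8(s - 3)(s + 2)(s + 4); at s=2 this is 192, so s decreases.
∂C/∂t = -12(t - 4)(t - 2)(t + 3); at t=3 this is 72, so t decreases.
s converges to its nearest critical value -2 (a local min of the s-part); t converges to 2. The iterate converges to (-2, 2).

(-2, 2)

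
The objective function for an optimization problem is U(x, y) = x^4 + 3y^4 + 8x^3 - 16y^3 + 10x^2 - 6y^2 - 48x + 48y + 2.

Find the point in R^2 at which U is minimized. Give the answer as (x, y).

U(x,y) separates as P(x) + Q(y) + 2, so its minimum is min P + min Q + 2.
P'(x) = 4(x - 1)(x + 3)(x + 4) vanishes at x ∈ {-4, -3, 1}; Q'(y) = 12(y - 4)(y - 1)(y + 1) vanishes at y ∈ {-1, 1, 4}.
Local minima of P (where P''>0): P(-4)=96, P(1)=-29. Local minima of Q: Q(-1)=-35, Q(4)=-160.
So the global minimum of U is P(1) + Q(4) + 2 = -29 − 160 + 2 = -187, attained at (1, 4).

(1, 4)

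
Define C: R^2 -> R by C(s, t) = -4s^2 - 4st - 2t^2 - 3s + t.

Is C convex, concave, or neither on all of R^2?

C is quadratic, so its Hessian is the constant matrix H = [[-8, -4], [-4, -4]].
det(H) = 16, tr(H) = -12.
det(H) > 0 and tr(H) < 0, so H is negative definite everywhere: concave.

concave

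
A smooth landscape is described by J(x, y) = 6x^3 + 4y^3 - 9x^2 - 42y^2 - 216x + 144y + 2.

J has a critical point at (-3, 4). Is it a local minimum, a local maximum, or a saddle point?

The mixed partial ∂²J/∂x∂y is 0, so the Hessian at any point is diag(J_xx, J_yy) = diag(18(2x - 1), 12(2y - 7)).
At (-3, 4): H = diag(-126, 12).
The eigenvalues have opposite signs, so H is indefinite: a saddle point.

saddle point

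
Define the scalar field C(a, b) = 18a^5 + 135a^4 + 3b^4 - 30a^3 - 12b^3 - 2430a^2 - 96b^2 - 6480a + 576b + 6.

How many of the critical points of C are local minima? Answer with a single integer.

C separates as a function of a plus a function of b, so ∇C=0 decouples.
∂C/∂a = 90(a - 3)(a + 2)(a + 3)(a + 4) = 0 at a ∈ {-4, -3, -2, 3}; ∂C/∂b = 12(b - 4)(b - 3)(b + 4) = 0 at b ∈ {-4, 3, 4}.
The Hessian is diagonal: diag(C_aa, C_bb). Second derivatives: C_aa(-4)=-1260, C_aa(-3)=540, C_aa(-2)=-900, C_aa(3)=18900; C_bb(-4)=672, C_bb(3)=-84, C_bb(4)=96.
Local minima occur where both diagonal entries positive: (-3, -4), (-3, 4), (3, -4), (3, 4). Count: 4.

4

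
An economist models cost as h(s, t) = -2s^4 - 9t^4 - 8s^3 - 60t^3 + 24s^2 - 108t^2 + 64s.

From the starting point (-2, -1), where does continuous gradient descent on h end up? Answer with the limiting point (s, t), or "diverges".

(-1, -2)

h is separable, so gradient descent decouples: s follows -∂h/∂s, t follows -∂h/∂t.
∂h/∂s = -8(s - 2)(s + 1)(s + 4); at s=-2 this is -64, so s increases.
∂h/∂t = -36t(t + 2)(t + 3); at t=-1 this is 72, so t decreases.
s converges to its nearest critical value -1 (a local min of the s-part); t converges to -2. The iterate converges to (-1, -2).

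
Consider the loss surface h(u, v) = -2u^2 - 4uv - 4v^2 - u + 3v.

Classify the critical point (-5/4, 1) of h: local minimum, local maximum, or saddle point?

The Hessian of h is constant: H = [[-4, -4], [-4, -8]].
det(H) = (-4)·(-8) − (-4)² = 16.
det(H) > 0 and tr(H) = -12 < 0, so H is negative definite and the point is a local maximum.

local maximum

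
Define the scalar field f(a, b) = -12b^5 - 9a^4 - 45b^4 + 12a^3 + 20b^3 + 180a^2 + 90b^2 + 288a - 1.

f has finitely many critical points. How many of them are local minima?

f separates as a function of a plus a function of b, so ∇f=0 decouples.
∂f/∂a = -36(a - 4)(a + 1)(a + 2) = 0 at a ∈ {-2, -1, 4}; ∂f/∂b = -60b(b - 1)(b + 1)(b + 3) = 0 at b ∈ {-3, -1, 0, 1}.
The Hessian is diagonal: diag(f_aa, f_bb). Second derivatives: f_aa(-2)=-216, f_aa(-1)=180, f_aa(4)=-1080; f_bb(-3)=1440, f_bb(-1)=-240, f_bb(0)=180, f_bb(1)=-480.
Local minima occur where both diagonal entries positive: (-1, -3), (-1, 0). Count: 2.

2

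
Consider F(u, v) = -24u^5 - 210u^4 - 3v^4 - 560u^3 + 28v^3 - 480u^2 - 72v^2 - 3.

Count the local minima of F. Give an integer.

2

F separates as a function of u plus a function of v, so ∇F=0 decouples.
∂F/∂u = -120u(u + 1)(u + 2)(u + 4) = 0 at u ∈ {-4, -2, -1, 0}; ∂F/∂v = -12v(v - 4)(v - 3) = 0 at v ∈ {0, 3, 4}.
The Hessian is diagonal: diag(F_uu, F_vv). Second derivatives: F_uu(-4)=2880, F_uu(-2)=-480, F_uu(-1)=360, F_uu(0)=-960; F_vv(0)=-144, F_vv(3)=36, F_vv(4)=-48.
Local minima occur where both diagonal entries positive: (-4, 3), (-1, 3). Count: 2.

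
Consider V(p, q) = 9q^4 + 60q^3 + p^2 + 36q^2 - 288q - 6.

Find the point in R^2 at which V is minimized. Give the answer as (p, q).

(0, 1)

V(p,q) separates as A(p) + B(q) − 6, so its minimum is min A + min B − 6.
A'(p) = 2p vanishes at p ∈ {0}; B'(q) = 36(q - 1)(q + 2)(q + 4) vanishes at q ∈ {-4, -2, 1}.
Local minima of A (where A''>0): A(0)=0. Local minima of B: B(-4)=192, B(1)=-183.
So the global minimum of V is A(0) + B(1) − 6 = 0 − 183 − 6 = -189, attained at (0, 1).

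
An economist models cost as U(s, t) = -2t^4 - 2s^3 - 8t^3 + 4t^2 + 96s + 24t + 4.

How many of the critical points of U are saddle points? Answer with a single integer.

3

U separates as a function of s plus a function of t, so ∇U=0 decouples.
∂U/∂s = -6(s - 4)(s + 4) = 0 at s ∈ {-4, 4}; ∂U/∂t = -8(t - 1)(t + 1)(t + 3) = 0 at t ∈ {-3, -1, 1}.
The Hessian is diagonal: diag(U_ss, U_tt). Second derivatives: U_ss(-4)=48, U_ss(4)=-48; U_tt(-3)=-64, U_tt(-1)=32, U_tt(1)=-64.
Saddle points occur where the two diagonal entries have opposite signs: (-4, -3), (-4, 1), (4, -1). Count: 3.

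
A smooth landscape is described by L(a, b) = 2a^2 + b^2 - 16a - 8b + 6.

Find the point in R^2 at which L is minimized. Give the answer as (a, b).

(4, 4)

L(a,b) separates as P(a) + Q(b) + 6, so its minimum is min P + min Q + 6.
P'(a) = 4a - 16 vanishes at a ∈ {4}; Q'(b) = 2b - 8 vanishes at b ∈ {4}.
Local minima of P (where P''>0): P(4)=-32. Local minima of Q: Q(4)=-16.
So the global minimum of L is P(4) + Q(4) + 6 = -32 − 16 + 6 = -42, attained at (4, 4).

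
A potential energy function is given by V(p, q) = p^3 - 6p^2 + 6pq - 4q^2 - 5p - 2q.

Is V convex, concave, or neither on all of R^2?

neither

The term p^3 is cubic, so the Hessian is not constant.
∂²V/∂p² = 6p - 12, which takes both signs as p varies (negative for sufficiently negative p). A diagonal entry of the Hessian changing sign means the Hessian is neither positive- nor negative-semidefinite on all of R^2.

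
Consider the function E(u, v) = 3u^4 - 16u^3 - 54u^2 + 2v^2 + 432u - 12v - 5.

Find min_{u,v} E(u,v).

-1130

E(u,v) separates as P(u) + Q(v) − 5, so its minimum is min P + min Q − 5.
P'(u) = 12(u - 4)(u - 3)(u + 3) vanishes at u ∈ {-3, 3, 4}; Q'(v) = 4v - 12 vanishes at v ∈ {3}.
Local minima of P (where P''>0): P(-3)=-1107, P(4)=608. Local minima of Q: Q(3)=-18.
So the global minimum of E is P(-3) + Q(3) − 5 = -1107 − 18 − 5 = -1130, attained at (-3, 3).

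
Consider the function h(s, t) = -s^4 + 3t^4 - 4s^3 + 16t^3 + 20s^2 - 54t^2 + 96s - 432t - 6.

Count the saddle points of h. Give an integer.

5

h separates as a function of s plus a function of t, so ∇h=0 decouples.
∂h/∂s = -4(s - 3)(s + 2)(s + 4) = 0 at s ∈ {-4, -2, 3}; ∂h/∂t = 12(t - 3)(t + 3)(t + 4) = 0 at t ∈ {-4, -3, 3}.
The Hessian is diagonal: diag(h_ss, h_tt). Second derivatives: h_ss(-4)=-56, h_ss(-2)=40, h_ss(3)=-140; h_tt(-4)=84, h_tt(-3)=-72, h_tt(3)=504.
Saddle points occur where the two diagonal entries have opposite signs: (-4, -4), (-4, 3), (-2, -3), (3, -4), (3, 3). Count: 5.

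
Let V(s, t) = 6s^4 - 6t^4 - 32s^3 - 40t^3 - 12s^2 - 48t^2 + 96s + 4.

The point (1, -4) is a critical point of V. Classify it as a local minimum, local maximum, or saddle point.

local maximum

The mixed partial ∂²V/∂s∂t is 0, so the Hessian at any point is diag(V_ss, V_tt) = diag(24(3s^2 - 8s - 1), -24(3t^2 + 10t + 4)).
At (1, -4): H = diag(-144, -288).
Both eigenvalues are negative, so H is negative definite: a local maximum.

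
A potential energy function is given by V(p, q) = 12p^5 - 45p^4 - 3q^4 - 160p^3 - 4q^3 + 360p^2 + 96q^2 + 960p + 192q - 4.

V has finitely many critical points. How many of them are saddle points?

6

V separates as a function of p plus a function of q, so ∇V=0 decouples.
∂V/∂p = 60(p - 4)(p - 2)(p + 1)(p + 2) = 0 at p ∈ {-2, -1, 2, 4}; ∂V/∂q = -12(q - 4)(q + 1)(q + 4) = 0 at q ∈ {-4, -1, 4}.
The Hessian is diagonal: diag(V_pp, V_qq). Second derivatives: V_pp(-2)=-1440, V_pp(-1)=900, V_pp(2)=-1440, V_pp(4)=3600; V_qq(-4)=-288, V_qq(-1)=180, V_qq(4)=-480.
Saddle points occur where the two diagonal entries have opposite signs: (-2, -1), (-1, -4), (-1, 4), (2, -1), (4, -4), (4, 4). Count: 6.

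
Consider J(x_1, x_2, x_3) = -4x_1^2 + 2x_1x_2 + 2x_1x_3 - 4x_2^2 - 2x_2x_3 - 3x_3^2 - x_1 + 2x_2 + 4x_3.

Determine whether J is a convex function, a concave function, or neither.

concave

J is quadratic, so its Hessian is the constant matrix H = [[-8, 2, 2], [2, -8, -2], [2, -2, -6]].
Leading principal minors: -8, 60, -312.
Signs alternate −, +, − ⇒ H ≺ 0 ⇒ concave.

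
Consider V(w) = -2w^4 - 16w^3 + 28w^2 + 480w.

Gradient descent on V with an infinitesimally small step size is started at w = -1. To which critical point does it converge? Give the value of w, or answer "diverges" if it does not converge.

-4

V'(w) = -8(w - 3)(w + 4)(w + 5), so V'(-1) = 384.
Gradient descent moves in the -V' direction, i.e. w is decreasing.
The nearest critical point in that direction is w = -4, where V'' = 56 > 0 (a local minimum). The iterate converges there.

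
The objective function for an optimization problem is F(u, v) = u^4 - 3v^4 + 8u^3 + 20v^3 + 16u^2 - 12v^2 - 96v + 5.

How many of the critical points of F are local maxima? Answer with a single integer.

2

F separates as a function of u plus a function of v, so ∇F=0 decouples.
∂F/∂u = 4u(u + 2)(u + 4) = 0 at u ∈ {-4, -2, 0}; ∂F/∂v = -12(v - 4)(v - 2)(v + 1) = 0 at v ∈ {-1, 2, 4}.
The Hessian is diagonal: diag(F_uu, F_vv). Second derivatives: F_uu(-4)=32, F_uu(-2)=-16, F_uu(0)=32; F_vv(-1)=-180, F_vv(2)=72, F_vv(4)=-120.
Local maxima occur where both diagonal entries negative: (-2, -1), (-2, 4). Count: 2.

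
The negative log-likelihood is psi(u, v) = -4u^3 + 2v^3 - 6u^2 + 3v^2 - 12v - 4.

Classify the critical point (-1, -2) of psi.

saddle point

The mixed partial ∂²psi/∂u∂v is 0, so the Hessian at any point is diag(psi_uu, psi_vv) = diag(-12(2u + 1), 6(2v + 1)).
At (-1, -2): H = diag(12, -18).
The eigenvalues have opposite signs, so H is indefinite: a saddle point.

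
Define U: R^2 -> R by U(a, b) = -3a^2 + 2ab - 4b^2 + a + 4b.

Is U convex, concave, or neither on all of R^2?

concave

U is quadratic, so its Hessian is the constant matrix H = [[-6, 2], [2, -8]].
det(H) = 44, tr(H) = -14.
det(H) > 0 and tr(H) < 0, so H is negative definite everywhere: concave.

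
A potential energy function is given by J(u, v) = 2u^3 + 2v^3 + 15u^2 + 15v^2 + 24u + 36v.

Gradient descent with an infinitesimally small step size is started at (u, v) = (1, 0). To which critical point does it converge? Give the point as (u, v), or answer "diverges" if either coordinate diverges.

(-1, -2)

J is separable, so gradient descent decouples: u follows -∂J/∂u, v follows -∂J/∂v.
∂J/∂u = 6(u + 1)(u + 4); at u=1 this is 60, so u decreases.
∂J/∂v = 6(v + 2)(v + 3); at v=0 this is 36, so v decreases.
u converges to its nearest critical value -1 (a local min of the u-part); v converges to -2. The iterate converges to (-1, -2).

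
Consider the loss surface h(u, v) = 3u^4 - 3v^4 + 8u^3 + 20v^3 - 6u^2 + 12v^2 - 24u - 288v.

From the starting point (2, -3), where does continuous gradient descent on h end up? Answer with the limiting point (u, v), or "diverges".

diverges

h is separable, so gradient descent decouples: u follows -∂h/∂u, v follows -∂h/∂v.
∂h/∂u = 12(u - 1)(u + 1)(u + 2); at u=2 this is 144, so u decreases.
∂h/∂v = -12(v - 4)(v - 3)(v + 2); at v=-3 this is 504, so v decreases.
The v-coordinate has no critical point in that direction and runs off to infinity.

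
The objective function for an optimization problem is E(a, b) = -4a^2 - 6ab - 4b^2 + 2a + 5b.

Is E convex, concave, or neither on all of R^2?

E is quadratic, so its Hessian is the constant matrix H = [[-8, -6], [-6, -8]].
det(H) = 28, tr(H) = -16.
det(H) > 0 and tr(H) < 0, so H is negative definite everywhere: concave.

concave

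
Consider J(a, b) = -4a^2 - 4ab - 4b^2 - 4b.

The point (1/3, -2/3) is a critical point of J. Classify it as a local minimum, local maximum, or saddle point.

The Hessian of J is constant: H = [[-8, -4], [-4, -8]].
det(H) = (-8)·(-8) − (-4)² = 48.
det(H) > 0 and tr(H) = -16 < 0, so H is negative definite and the point is a local maximum.

local maximum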